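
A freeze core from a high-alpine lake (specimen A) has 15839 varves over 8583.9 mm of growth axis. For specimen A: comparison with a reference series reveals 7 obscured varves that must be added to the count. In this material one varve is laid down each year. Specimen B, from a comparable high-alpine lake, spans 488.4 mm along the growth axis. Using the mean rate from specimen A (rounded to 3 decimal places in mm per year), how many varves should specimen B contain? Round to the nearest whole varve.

Specimen A: after corrections the count is 15839 + 7 = 15846 varves.
A: Extension rate ≈ 8583.9 / 15846 = 0.542 mm/yr.
Specimen B: 488.4 mm / 0.542 mm per year = 901.11 years ≈ 901 varves.

901 varves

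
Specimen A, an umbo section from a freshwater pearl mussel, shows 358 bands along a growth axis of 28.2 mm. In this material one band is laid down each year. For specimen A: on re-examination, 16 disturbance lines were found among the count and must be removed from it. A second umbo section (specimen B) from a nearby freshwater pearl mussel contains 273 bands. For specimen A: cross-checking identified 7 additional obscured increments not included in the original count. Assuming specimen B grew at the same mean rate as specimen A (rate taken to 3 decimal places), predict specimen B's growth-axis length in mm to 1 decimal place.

Specimen A: adjusted count: 358 − 16 + 7 = 349 bands.
A: Extension rate ≈ 28.2 / 349 = 0.081 mm/yr.
For B, 0.081 mm/year × 273 years = 22.1 mm.

22.1 mm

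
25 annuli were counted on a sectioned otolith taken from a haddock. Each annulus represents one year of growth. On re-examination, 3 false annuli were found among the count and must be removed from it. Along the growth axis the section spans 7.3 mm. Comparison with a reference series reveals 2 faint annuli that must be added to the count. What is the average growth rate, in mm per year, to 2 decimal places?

0.30 mm per year

Adjusted count: 25 − 3 + 2 = 24 annuli.
Mean rate = 7.3 mm / 24 years ≈ 0.30 mm per year.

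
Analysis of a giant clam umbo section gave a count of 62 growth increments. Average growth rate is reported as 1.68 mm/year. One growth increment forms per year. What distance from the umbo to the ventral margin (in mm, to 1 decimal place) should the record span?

The record spans 62 years at 1.68 mm per year.
Length ≈ 1.68 × 62 = 104.2 mm.

104.2 mm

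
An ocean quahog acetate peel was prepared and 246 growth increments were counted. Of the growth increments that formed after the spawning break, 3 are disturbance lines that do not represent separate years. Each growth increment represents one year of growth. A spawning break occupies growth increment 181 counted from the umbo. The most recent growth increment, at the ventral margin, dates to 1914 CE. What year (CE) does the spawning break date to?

1852 CE

246 − 181 = 65 growth increments lie beyond the spawning break toward the ventral margin.
65 − 3 false = 62 true growth increments after the spawning break.
The growth increment at the ventral margin is 1914 CE, so the spawning break dates to 1914 − 62 = 1852 CE.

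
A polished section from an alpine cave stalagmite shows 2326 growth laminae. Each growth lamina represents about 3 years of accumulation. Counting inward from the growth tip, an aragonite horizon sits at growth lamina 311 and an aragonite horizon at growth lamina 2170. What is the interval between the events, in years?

5577 years

2170 − 311 = 1859 growth laminae lie between the two events.
At 3 years per growth lamina, 1859 × 3 = 5577 years.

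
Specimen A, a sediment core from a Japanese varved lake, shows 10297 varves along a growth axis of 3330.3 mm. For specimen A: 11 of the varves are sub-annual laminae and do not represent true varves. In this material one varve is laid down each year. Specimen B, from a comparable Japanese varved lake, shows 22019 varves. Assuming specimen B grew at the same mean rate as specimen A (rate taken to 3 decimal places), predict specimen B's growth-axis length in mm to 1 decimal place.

Specimen A: true varve count = 10297 − 11 = 10286.
A: 3330.3 mm over 10286 years gives 3330.3 / 10286 ≈ 0.324 mm/yr.
Length of B = 0.324 × 22019 = 7134.2 mm.

7134.2 mm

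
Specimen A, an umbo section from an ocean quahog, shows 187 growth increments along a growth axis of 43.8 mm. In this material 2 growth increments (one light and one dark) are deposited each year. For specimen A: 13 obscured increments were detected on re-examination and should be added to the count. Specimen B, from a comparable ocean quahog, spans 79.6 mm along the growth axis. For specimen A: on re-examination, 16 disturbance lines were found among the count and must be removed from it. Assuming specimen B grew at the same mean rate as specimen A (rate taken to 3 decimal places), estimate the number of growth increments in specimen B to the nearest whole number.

334 growth increments

Specimen A: correcting the raw count gives 187 − 16 + 13 = 184 true growth increments.
Specimen A: dividing by 2 growth increments per year: 184 / 2 = 92 years.
A: Mean rate = 43.8 mm / 92 years ≈ 0.476 mm/year.
For B, 79.6 / 0.476 = 167.23 years; at 2 growth increments per year that is 167.23 × 2 ≈ 334 growth increments.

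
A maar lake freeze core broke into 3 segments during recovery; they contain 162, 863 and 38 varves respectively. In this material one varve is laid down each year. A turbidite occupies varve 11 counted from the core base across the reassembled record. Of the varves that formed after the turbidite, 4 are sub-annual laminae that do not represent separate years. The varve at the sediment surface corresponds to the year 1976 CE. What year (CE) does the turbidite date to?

Total varves = 162 + 863 + 38 = 1063.
1063 − 11 = 1052 varves lie beyond the turbidite toward the sediment surface.
Excluding 4 false varves: 1052 − 4 = 1048.
The varve at the sediment surface is 1976 CE, so the turbidite dates to 1976 − 1048 = 928 CE.

928 CE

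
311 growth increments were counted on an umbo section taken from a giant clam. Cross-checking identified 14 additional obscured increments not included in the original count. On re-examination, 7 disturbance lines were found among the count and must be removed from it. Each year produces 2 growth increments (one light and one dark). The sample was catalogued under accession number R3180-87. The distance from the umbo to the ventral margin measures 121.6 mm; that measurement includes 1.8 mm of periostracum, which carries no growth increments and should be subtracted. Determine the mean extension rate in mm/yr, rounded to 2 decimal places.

0.75 mm/yr

Correcting the raw count gives 311 − 7 + 14 = 318 true growth increments.
Dividing by 2 growth increments per year: 318 / 2 = 159 years.
Net length = 121.6 − 1.8 = 119.8 mm.
Extension rate ≈ 119.8 / 159 = 0.75 mm/yr.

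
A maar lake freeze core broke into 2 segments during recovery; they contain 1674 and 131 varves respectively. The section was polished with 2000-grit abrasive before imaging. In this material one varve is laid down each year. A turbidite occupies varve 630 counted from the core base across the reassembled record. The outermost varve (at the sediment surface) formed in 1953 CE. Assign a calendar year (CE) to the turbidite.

778 CE

Total varves = 1674 + 131 = 1805.
1805 − 630 = 1175 varves lie beyond the turbidite toward the sediment surface.
Counting back 1175 years from 1953 CE places the turbidite in 1953 − 1175 = 778 CE.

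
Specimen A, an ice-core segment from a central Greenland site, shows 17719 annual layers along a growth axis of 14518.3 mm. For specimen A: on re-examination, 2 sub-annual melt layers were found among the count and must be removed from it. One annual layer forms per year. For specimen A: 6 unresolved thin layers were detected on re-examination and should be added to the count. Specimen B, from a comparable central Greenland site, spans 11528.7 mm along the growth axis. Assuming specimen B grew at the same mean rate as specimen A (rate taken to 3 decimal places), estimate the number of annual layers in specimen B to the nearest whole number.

14077 annual layers

Specimen A: true annual layer count = 17719 − 2 + 6 = 17723.
A: Mean rate = 14518.3 mm / 17723 years ≈ 0.819 mm/yr.
Specimen B: 11528.7 mm / 0.819 mm per year = 14076.56 years ≈ 14077 annual layers.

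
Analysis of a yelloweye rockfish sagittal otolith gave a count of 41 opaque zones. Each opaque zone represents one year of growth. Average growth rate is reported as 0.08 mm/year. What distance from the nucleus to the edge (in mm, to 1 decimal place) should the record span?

3.3 mm

41 years of growth are recorded.
41 years at 0.08 mm/year gives 0.08 × 41 = 3.3 mm.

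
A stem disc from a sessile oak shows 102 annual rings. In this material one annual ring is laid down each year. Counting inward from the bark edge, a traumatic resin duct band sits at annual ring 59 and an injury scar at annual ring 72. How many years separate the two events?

Separation: 72 − 59 = 13 annual rings.
That is 13 years at one annual ring per year.

13 years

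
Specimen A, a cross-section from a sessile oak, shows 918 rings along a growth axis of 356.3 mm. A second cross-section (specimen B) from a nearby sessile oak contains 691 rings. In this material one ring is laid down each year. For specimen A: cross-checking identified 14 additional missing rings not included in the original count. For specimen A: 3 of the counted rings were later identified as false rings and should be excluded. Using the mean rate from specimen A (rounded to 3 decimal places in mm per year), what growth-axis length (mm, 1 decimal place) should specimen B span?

Specimen A: true ring count = 918 − 3 + 14 = 929.
A: 356.3 mm over 929 years gives 356.3 / 929 ≈ 0.384 mm per year.
For B, 0.384 mm/year × 691 years = 265.3 mm.

265.3 mm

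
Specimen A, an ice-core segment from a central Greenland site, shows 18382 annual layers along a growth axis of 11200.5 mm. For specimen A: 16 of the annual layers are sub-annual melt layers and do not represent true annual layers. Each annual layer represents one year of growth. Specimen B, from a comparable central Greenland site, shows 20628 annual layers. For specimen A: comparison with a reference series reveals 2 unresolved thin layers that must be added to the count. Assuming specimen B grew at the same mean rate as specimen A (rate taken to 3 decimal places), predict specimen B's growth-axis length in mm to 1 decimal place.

12583.1 mm

Specimen A: after corrections the count is 18382 − 16 + 2 = 18368 annual layers.
A: Mean rate = 11200.5 mm / 18368 years ≈ 0.610 mm/year.
B's length ≈ 0.610 × 20628 = 12583.1 mm.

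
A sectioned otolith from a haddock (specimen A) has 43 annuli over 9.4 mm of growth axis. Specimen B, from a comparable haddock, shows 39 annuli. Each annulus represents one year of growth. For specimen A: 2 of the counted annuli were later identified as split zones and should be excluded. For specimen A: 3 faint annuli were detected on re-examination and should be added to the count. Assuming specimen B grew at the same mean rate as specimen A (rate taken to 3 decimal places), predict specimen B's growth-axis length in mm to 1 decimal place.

Specimen A: after corrections the count is 43 − 2 + 3 = 44 annuli.
A: 9.4 mm over 44 years gives 9.4 / 44 ≈ 0.214 mm/yr.
B's length ≈ 0.214 × 39 = 8.3 mm.

8.3 mm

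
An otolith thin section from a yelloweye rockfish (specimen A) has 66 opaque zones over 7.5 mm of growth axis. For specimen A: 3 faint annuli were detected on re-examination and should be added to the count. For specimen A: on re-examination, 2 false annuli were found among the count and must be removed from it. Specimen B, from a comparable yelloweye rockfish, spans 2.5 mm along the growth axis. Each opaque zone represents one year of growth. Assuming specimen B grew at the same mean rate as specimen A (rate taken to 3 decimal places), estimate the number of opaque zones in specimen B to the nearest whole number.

Specimen A: adjusted count: 66 − 2 + 3 = 67 opaque zones.
A: 7.5 mm over 67 years gives 7.5 / 67 ≈ 0.112 mm/yr.
For B, 2.5 / 0.112 = 22.32 years ≈ 22 opaque zones.

22 opaque zones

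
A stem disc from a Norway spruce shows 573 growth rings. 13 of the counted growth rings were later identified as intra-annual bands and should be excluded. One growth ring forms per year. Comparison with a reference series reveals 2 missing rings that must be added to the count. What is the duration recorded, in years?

562 years

Adjusted count: 573 − 13 + 2 = 562 growth rings.
With a one-to-one growth ring periodicity this is 562 years.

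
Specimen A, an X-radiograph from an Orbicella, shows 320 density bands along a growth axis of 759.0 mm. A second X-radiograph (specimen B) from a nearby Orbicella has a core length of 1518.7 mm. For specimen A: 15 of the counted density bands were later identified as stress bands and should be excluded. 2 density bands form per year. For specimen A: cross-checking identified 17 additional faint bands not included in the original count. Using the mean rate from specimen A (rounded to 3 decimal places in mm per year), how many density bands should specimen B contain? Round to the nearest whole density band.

644 density bands

Specimen A: correcting the raw count gives 320 − 15 + 17 = 322 true density bands.
Specimen A: dividing by 2 density bands per year: 322 / 2 = 161 years.
A: Mean rate = 759.0 mm / 161 years ≈ 4.714 mm/year.
B spans 1518.7 / 4.714 = 322.17 years; at 2 density bands per year that is 322.17 × 2 ≈ 644 density bands.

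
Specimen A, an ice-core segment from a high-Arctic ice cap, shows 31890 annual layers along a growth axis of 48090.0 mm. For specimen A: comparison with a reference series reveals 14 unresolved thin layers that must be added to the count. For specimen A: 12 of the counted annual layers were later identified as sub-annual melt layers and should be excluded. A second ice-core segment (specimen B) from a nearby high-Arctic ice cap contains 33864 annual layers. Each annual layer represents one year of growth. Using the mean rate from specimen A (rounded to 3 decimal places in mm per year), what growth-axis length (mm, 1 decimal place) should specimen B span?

51066.9 mm

Specimen A: after corrections the count is 31890 − 12 + 14 = 31892 annual layers.
A: Mean rate = 48090.0 mm / 31892 years ≈ 1.508 mm per year.
B's length ≈ 1.508 × 33864 = 51066.9 mm.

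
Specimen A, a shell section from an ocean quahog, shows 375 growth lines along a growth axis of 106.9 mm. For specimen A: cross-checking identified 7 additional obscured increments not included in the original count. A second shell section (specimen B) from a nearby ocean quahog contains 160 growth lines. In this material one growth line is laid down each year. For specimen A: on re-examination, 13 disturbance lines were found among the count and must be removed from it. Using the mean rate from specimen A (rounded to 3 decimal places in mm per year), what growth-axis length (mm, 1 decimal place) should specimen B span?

46.4 mm

Specimen A: true growth line count = 375 − 13 + 7 = 369.
A: 106.9 mm over 369 years gives 106.9 / 369 ≈ 0.290 mm/yr.
Length of B = 0.290 × 160 = 46.4 mm.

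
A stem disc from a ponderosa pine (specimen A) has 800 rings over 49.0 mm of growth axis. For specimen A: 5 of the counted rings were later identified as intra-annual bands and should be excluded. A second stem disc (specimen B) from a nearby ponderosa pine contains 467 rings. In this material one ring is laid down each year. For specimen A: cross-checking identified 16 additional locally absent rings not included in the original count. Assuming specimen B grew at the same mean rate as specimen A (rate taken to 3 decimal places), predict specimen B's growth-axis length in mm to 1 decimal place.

Specimen A: correcting the raw count gives 800 − 5 + 16 = 811 true rings.
A: Mean rate = 49.0 mm / 811 years ≈ 0.060 mm per year.
For B, 0.060 mm/year × 467 years = 28.0 mm.

28.0 mm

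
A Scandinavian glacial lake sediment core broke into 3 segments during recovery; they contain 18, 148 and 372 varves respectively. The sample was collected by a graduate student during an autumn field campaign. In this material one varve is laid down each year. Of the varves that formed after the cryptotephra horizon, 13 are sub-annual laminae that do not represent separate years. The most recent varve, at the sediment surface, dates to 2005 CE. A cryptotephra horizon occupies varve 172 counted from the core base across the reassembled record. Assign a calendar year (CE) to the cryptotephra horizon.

Total varves = 18 + 148 + 372 = 538.
Between varve 172 and the sediment surface there are 538 − 172 = 366 varves.
Excluding 13 false varves: 366 − 13 = 353.
The varve at the sediment surface is 2005 CE, so the cryptotephra horizon dates to 2005 − 353 = 1652 CE.

1652 CE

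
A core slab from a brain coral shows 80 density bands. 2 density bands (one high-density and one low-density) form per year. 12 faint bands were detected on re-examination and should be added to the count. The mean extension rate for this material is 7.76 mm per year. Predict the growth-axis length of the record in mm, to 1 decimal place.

After corrections the count is 80 + 12 = 92 density bands.
With 2 density bands per year, 92 / 2 = 46 years.
Predicted length = 7.76 mm/year × 46 years = 357.0 mm.

357.0 mm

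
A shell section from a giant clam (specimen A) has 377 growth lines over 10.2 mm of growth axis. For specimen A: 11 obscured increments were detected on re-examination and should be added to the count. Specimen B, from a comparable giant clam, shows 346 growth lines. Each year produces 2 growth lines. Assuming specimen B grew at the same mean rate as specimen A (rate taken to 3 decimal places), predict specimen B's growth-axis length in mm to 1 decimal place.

9.2 mm

Specimen A: adjusted count: 377 + 11 = 388 growth lines.
Specimen A: dividing by 2 growth lines per year: 388 / 2 = 194 years.
A: 10.2 mm over 194 years gives 10.2 / 194 ≈ 0.053 mm/year.
Specimen B: dividing by 2 growth lines per year: 346 / 2 = 173 years. B's length ≈ 0.053 × 173 = 9.2 mm.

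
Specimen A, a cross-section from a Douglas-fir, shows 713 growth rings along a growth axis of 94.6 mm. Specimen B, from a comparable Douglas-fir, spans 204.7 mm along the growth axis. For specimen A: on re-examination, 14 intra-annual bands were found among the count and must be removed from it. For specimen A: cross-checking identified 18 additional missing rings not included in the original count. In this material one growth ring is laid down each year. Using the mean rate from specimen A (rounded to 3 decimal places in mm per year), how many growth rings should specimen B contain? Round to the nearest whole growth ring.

Specimen A: true growth ring count = 713 − 14 + 18 = 717.
A: Extension rate ≈ 94.6 / 717 = 0.132 mm/yr.
B spans 204.7 / 0.132 = 1550.76 years ≈ 1551 growth rings.

1551 growth rings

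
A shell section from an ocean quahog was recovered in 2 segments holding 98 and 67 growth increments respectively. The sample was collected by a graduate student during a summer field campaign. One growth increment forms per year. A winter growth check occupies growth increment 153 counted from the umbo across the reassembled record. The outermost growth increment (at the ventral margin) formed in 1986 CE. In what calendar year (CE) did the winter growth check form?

1974 CE

Total growth increments = 98 + 67 = 165.
165 − 153 = 12 growth increments lie beyond the winter growth check toward the ventral margin.
1986 − 12 = 1974 CE.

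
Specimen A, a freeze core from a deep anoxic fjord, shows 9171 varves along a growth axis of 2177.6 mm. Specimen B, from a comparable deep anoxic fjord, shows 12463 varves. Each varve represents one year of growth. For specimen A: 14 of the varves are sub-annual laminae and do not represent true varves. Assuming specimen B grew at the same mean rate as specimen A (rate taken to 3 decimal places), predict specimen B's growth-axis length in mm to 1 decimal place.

Specimen A: adjusted count: 9171 − 14 = 9157 varves.
A: Extension rate ≈ 2177.6 / 9157 = 0.238 mm/year.
Length of B = 0.238 × 12463 = 2966.2 mm.

2966.2 mm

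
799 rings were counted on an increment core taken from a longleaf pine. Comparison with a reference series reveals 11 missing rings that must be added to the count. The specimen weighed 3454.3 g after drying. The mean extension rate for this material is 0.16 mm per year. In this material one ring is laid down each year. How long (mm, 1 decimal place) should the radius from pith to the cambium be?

After corrections the count is 799 + 11 = 810 rings.
810 years at 0.16 mm/year gives 0.16 × 810 = 129.6 mm.

129.6 mm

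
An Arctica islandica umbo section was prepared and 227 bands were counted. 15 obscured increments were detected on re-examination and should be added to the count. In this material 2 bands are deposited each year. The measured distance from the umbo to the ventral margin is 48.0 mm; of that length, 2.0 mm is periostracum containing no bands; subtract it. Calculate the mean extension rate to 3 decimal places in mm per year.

0.380 mm per year

Adjusted count: 227 + 15 = 242 bands.
242 bands at 2 per year is 242 / 2 = 121 years.
Net length = 48.0 − 2.0 = 46.0 mm.
Mean rate = 46.0 mm / 121 years ≈ 0.380 mm per year.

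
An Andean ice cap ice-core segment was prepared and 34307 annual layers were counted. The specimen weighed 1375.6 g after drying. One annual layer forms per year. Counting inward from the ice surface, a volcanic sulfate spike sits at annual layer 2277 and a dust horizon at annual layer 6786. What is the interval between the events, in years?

The two markers are separated by 6786 − 2277 = 4509 annual layers.
One annual layer per year makes the interval 4509 years.

4509 yr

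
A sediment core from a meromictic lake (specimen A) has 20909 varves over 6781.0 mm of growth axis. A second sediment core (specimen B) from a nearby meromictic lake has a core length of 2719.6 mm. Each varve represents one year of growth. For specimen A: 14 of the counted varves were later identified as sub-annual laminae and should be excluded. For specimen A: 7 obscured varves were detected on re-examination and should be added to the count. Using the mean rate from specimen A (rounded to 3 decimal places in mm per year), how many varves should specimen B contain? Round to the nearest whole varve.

Specimen A: adjusted count: 20909 − 14 + 7 = 20902 varves.
A: 6781.0 mm over 20902 years gives 6781.0 / 20902 ≈ 0.324 mm/year.
For B, 2719.6 / 0.324 = 8393.83 years ≈ 8394 varves.

8394 varves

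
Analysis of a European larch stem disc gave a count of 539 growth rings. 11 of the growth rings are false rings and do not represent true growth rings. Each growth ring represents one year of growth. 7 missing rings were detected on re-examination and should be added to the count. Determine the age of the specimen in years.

After corrections the count is 539 − 11 + 7 = 535 growth rings.
One growth ring per year makes the duration 535 years.

535 yr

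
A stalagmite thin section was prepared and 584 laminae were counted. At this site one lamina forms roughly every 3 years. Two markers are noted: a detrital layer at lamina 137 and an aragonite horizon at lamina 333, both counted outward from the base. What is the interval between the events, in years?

588 yr

The two markers are separated by 333 − 137 = 196 laminae.
196 laminae at 3 years each span 196 × 3 = 588 years.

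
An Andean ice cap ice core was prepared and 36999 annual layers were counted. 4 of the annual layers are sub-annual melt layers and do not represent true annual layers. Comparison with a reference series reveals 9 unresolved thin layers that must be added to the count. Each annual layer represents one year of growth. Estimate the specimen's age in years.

Correcting the raw count gives 36999 − 4 + 9 = 37004 true annual layers.
At one annual layer per year, that is 37004 years.

37004 years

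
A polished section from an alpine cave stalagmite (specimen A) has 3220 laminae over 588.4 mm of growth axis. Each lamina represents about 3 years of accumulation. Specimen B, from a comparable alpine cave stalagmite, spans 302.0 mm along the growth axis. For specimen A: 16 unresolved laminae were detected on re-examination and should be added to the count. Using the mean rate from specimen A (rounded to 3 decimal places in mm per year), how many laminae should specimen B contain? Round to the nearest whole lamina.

1650 laminae

Specimen A: adjusted count: 3220 + 16 = 3236 laminae.
Specimen A: 3236 laminae at 3 years each span 3236 × 3 = 9708 years.
A: 588.4 mm over 9708 years gives 588.4 / 9708 ≈ 0.061 mm/yr.
For B, 302.0 / 0.061 = 4950.82 years; at 3 years per lamina that is 4950.82 / 3 ≈ 1650 laminae.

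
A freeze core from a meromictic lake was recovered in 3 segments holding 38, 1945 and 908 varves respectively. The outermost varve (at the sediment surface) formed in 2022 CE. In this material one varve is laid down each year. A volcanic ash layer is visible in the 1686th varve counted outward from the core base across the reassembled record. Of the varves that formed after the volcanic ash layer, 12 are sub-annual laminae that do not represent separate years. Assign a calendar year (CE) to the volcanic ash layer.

829 CE

Total varves = 38 + 1945 + 908 = 2891.
2891 − 1686 = 1205 varves lie beyond the volcanic ash layer toward the sediment surface.
Excluding 12 false varves: 1205 − 12 = 1193.
The varve at the sediment surface is 2022 CE, so the volcanic ash layer dates to 2022 − 1193 = 829 CE.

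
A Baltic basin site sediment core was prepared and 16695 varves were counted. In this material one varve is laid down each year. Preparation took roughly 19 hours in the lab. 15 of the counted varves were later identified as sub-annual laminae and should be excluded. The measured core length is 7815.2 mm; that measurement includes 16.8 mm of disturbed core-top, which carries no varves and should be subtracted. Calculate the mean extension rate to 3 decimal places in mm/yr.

0.468 mm/yr

Correcting the raw count gives 16695 − 15 = 16680 true varves.
Net length = 7815.2 − 16.8 = 7798.4 mm.
7798.4 mm over 16680 years gives 7798.4 / 16680 ≈ 0.468 mm/yr.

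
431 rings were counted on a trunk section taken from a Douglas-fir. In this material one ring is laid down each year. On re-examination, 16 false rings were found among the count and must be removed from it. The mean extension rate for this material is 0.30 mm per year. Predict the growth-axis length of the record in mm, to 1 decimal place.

124.5 mm

Adjusted count: 431 − 16 = 415 rings.
415 years at 0.30 mm/year gives 0.30 × 415 = 124.5 mm.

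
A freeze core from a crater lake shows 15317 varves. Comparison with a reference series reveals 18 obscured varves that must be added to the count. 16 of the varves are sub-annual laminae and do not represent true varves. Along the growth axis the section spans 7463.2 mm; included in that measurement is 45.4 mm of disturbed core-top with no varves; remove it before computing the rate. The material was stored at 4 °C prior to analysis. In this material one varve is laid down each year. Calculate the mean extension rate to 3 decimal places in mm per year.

True varve count = 15317 − 16 + 18 = 15319.
Net length = 7463.2 − 45.4 = 7417.8 mm.
Extension rate ≈ 7417.8 / 15319 = 0.484 mm per year.

0.484 mm per year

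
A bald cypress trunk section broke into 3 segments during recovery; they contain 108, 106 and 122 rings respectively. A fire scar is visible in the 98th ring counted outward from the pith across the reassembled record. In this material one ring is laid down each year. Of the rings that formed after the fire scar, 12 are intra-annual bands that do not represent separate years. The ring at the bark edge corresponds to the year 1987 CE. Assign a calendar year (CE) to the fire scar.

Total rings = 108 + 106 + 122 = 336.
The fire scar sits at ring 98 from the pith, so 336 − 98 = 238 rings formed after it.
238 − 12 false = 226 true rings after the fire scar.
The ring at the bark edge is 1987 CE, so the fire scar dates to 1987 − 226 = 1761 CE.

1761 CE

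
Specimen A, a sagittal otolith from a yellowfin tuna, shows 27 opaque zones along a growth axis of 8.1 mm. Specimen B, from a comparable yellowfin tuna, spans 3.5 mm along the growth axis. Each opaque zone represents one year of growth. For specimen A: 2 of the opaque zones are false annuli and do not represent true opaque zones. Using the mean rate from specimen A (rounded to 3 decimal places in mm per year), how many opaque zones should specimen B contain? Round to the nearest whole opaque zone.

Specimen A: after corrections the count is 27 − 2 = 25 opaque zones.
A: 8.1 mm over 25 years gives 8.1 / 25 ≈ 0.324 mm/year.
Specimen B: 3.5 mm / 0.324 mm per year = 10.80 years ≈ 11 opaque zones.

11 opaque zones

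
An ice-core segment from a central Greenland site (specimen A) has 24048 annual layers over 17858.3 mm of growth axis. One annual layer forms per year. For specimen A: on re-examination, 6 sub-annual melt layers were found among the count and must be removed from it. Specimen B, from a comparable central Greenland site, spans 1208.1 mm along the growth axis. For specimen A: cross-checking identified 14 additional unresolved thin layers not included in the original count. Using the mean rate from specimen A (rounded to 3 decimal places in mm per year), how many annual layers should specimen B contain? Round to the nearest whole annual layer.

1628 annual layers

Specimen A: true annual layer count = 24048 − 6 + 14 = 24056.
A: 17858.3 mm over 24056 years gives 17858.3 / 24056 ≈ 0.742 mm per year.
Specimen B: 1208.1 mm / 0.742 mm per year = 1628.17 years ≈ 1628 annual layers.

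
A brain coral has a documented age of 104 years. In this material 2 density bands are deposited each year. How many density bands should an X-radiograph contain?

208 density bands

Expected density bands: 104 × 2 = 208.
So 208 density bands should be present.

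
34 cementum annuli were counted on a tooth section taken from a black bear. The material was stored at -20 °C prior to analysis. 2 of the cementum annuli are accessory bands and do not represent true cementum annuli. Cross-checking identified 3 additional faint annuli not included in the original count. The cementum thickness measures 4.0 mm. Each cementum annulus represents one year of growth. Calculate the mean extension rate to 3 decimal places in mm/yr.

0.114 mm/yr

Correcting the raw count gives 34 − 2 + 3 = 35 true cementum annuli.
Mean rate = 4.0 mm / 35 years ≈ 0.114 mm/yr.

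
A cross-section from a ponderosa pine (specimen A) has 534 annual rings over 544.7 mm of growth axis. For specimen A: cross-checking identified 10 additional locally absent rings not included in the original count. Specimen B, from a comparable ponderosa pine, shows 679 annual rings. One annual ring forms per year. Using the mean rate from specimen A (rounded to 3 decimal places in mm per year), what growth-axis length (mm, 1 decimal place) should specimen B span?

Specimen A: correcting the raw count gives 534 + 10 = 544 true annual rings.
A: Mean rate = 544.7 mm / 544 years ≈ 1.001 mm/year.
B's length ≈ 1.001 × 679 = 679.7 mm.

679.7 mm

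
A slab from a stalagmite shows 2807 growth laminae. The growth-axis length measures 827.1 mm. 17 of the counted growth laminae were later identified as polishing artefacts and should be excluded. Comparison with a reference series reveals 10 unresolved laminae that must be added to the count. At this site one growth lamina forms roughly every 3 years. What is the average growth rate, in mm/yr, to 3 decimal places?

0.098 mm/yr

After corrections the count is 2807 − 17 + 10 = 2800 growth laminae.
Multiplying by 3 years per growth lamina: 2800 × 3 = 8400 years.
Mean rate = 827.1 mm / 8400 years ≈ 0.098 mm/yr.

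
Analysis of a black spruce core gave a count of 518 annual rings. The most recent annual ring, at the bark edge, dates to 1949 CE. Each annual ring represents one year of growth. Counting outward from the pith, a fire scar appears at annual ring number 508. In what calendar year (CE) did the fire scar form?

The fire scar sits at annual ring 508 from the pith, so 518 − 508 = 10 annual rings formed after it.
The annual ring at the bark edge is 1949 CE, so the fire scar dates to 1949 − 10 = 1939 CE.

1939 CE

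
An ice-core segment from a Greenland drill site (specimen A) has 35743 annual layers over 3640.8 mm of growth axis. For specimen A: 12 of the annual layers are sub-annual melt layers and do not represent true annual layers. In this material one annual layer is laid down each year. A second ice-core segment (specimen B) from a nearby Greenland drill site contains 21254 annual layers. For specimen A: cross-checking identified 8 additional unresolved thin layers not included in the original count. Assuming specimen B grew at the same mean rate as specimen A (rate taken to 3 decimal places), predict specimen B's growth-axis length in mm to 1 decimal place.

Specimen A: adjusted count: 35743 − 12 + 8 = 35739 annual layers.
A: Mean rate = 3640.8 mm / 35739 years ≈ 0.102 mm per year.
For B, 0.102 mm/year × 21254 years = 2167.9 mm.

2167.9 mm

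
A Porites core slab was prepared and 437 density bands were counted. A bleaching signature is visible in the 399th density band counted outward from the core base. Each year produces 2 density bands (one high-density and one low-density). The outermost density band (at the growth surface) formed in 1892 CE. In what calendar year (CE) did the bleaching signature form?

The bleaching signature sits at density band 399 from the core base, so 437 − 399 = 38 density bands formed after it.
Dividing by 2 density bands per year: 38 / 2 = 19 years.
The density band at the growth surface is 1892 CE, so the bleaching signature dates to 1892 − 19 = 1873 CE.

1873 CE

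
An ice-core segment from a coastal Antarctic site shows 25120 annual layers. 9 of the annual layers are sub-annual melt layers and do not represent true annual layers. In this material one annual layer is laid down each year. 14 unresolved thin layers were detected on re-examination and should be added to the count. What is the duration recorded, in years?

Correcting the raw count gives 25120 − 9 + 14 = 25125 true annual layers.
At one annual layer per year, that is 25125 years.

25125 years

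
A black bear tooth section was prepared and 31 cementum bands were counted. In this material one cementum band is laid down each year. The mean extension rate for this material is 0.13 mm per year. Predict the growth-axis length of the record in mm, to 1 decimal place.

31 years of growth are recorded.
Length ≈ 0.13 × 31 = 4.0 mm.

4.0 mm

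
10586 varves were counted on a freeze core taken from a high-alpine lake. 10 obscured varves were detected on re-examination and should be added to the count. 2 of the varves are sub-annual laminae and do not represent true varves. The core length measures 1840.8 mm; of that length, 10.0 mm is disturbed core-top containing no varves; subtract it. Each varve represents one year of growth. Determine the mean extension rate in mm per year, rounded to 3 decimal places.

0.173 mm per year

Adjusted count: 10586 − 2 + 10 = 10594 varves.
The growth record spans 1840.8 − 10.0 = 1830.8 mm.
Extension rate ≈ 1830.8 / 10594 = 0.173 mm per year.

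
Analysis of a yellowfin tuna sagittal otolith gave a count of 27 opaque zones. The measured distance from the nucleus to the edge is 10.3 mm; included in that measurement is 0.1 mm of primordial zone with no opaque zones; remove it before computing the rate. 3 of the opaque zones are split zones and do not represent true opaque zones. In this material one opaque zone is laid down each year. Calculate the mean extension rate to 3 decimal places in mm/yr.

0.425 mm/yr

Correcting the raw count gives 27 − 3 = 24 true opaque zones.
The growth record spans 10.3 − 0.1 = 10.2 mm.
Mean rate = 10.2 mm / 24 years ≈ 0.425 mm/yr.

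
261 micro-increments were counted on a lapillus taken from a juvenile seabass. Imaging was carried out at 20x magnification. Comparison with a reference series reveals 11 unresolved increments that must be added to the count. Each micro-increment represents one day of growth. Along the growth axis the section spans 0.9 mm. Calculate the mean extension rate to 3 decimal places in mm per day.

0.003 mm per day

Correcting the raw count gives 261 + 11 = 272 true micro-increments.
0.9 mm over 272 days gives 0.9 / 272 ≈ 0.003 mm per day.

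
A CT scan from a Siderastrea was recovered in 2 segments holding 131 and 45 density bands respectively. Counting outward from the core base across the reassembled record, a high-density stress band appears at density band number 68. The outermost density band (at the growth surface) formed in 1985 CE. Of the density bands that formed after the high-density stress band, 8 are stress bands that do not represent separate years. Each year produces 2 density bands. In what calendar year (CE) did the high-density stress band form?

1935 CE

Total density bands = 131 + 45 = 176.
176 − 68 = 108 density bands lie beyond the high-density stress band toward the growth surface.
Removing the 8 false density bands leaves 108 − 8 = 100 true density bands beyond the high-density stress band.
100 density bands at 2 per year is 100 / 2 = 50 years.
The density band at the growth surface is 1985 CE, so the high-density stress band dates to 1985 − 50 = 1935 CE.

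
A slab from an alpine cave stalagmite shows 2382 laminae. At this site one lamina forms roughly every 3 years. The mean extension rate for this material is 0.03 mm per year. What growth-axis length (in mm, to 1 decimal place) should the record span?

214.4 mm

At 3 years per lamina, 2382 × 3 = 7146 years.
7146 years at 0.03 mm/year gives 0.03 × 7146 = 214.4 mm.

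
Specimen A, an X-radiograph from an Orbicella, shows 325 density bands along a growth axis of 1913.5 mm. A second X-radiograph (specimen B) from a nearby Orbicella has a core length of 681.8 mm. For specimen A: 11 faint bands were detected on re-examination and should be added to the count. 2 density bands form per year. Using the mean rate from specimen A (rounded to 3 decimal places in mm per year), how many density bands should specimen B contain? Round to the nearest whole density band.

120 density bands

Specimen A: true density band count = 325 + 11 = 336.
Specimen A: with 2 density bands per year, 336 / 2 = 168 years.
A: 1913.5 mm over 168 years gives 1913.5 / 168 ≈ 11.390 mm/yr.
B spans 681.8 / 11.390 = 59.86 years; at 2 density bands per year that is 59.86 × 2 ≈ 120 density bands.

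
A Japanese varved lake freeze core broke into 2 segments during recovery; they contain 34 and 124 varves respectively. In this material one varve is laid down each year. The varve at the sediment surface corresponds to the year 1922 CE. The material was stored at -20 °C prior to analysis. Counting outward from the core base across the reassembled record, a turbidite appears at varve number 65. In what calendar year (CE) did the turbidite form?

1829 CE

Total varves = 34 + 124 = 158.
The turbidite sits at varve 65 from the core base, so 158 − 65 = 93 varves formed after it.
1922 − 93 = 1829 CE.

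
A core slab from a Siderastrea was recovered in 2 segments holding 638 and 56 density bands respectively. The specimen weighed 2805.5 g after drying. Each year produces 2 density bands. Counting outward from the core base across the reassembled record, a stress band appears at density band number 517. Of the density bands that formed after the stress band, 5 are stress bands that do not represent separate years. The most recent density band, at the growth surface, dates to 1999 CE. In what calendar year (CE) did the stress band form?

1913 CE

Total density bands = 638 + 56 = 694.
694 − 517 = 177 density bands lie beyond the stress band toward the growth surface.
Excluding 5 false density bands: 177 − 5 = 172.
Dividing by 2 density bands per year: 172 / 2 = 86 years.
1999 − 86 = 1913 CE.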